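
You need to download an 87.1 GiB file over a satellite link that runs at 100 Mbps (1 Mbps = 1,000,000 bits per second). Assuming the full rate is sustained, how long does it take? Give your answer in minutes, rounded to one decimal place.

124.7 minutes

87.1 GiB = 93,522,912,870.4 bytes = 748,183,302,963.2 bits
100 Mbps = 100,000,000 bits/s
time = 748,183,302,963.2 / 100,000,000 = 7,481.83 s
7,481.83 s / 60 = 124.7 minutes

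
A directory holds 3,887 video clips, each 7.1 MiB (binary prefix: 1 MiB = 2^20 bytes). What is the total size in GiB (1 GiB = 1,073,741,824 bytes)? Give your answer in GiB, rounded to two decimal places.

26.95 GiB

Total = 3,887 × 7.1 MiB = 27597.7 MiB
= 27597.7 × 1,048,576 bytes = 28,938,285,875.2 bytes
1 GiB = 1,073,741,824 bytes
28,938,285,875.2 / 1,073,741,824 = 26.95 GiB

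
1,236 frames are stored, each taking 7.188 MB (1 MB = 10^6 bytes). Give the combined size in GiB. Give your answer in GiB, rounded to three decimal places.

8.274 GiB

Total = 1,236 × 7.188 MB = 8884.368 MB
= 8884.368 × 1,000,000 bytes = 8,884,368,000 bytes
1 GiB = 1,073,741,824 bytes
8,884,368,000 / 1,073,741,824 = 8.274 GiB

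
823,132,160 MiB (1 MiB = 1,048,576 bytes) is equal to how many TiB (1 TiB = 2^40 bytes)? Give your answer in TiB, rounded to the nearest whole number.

785 TiB

823,132,160 MiB = 823,132,160 × 2^20 bytes = 863,116,627,804,160 bytes
1 TiB = 1,099,511,627,776 bytes
863,116,627,804,160 / 1,099,511,627,776 = 785 TiB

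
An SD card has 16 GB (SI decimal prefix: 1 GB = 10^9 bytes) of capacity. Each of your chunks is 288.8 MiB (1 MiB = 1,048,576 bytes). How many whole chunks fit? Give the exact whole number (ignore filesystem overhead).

Capacity: 16 GB = 16,000,000,000 bytes
Per item: 288.8 MiB = 302,828,748.8 bytes
⌊16,000,000,000 / 302,828,748.8⌋ = 52

52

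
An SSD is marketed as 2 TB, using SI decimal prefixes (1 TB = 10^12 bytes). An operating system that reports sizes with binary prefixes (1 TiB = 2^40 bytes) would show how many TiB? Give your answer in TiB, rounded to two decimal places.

2 TB × 1,000,000,000,000 bytes/TB = 2,000,000,000,000 bytes
1 TiB = 1,099,511,627,776 bytes
2,000,000,000,000 / 1,099,511,627,776 = 1.82 TiB

1.82 TiB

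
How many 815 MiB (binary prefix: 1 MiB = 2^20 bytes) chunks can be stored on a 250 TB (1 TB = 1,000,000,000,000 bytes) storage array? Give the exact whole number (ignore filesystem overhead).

Capacity: 250 TB = 250,000,000,000,000 bytes
Per item: 815 MiB = 854,589,440 bytes
⌊250,000,000,000,000 / 854,589,440⌋ = 292,538

292,538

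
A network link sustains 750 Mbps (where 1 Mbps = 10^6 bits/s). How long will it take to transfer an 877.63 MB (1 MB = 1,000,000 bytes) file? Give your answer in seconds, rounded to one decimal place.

877.63 MB = 877,630,000 bytes = 7,021,040,000 bits
750 Mbps = 750,000,000 bits/s
time = 7,021,040,000 / 750,000,000 = 9.4 s

9.4 seconds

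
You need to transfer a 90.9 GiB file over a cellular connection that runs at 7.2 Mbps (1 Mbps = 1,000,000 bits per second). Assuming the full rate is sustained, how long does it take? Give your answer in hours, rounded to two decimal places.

30.12 hours

90.9 GiB = 97,603,131,801.6 bytes = 780,825,054,412.8 bits
7.2 Mbps = 7,200,000 bits/s
time = 780,825,054,412.8 / 7,200,000 = 108,447.9242 s
108,447.9242 s / 3600 = 30.12 hours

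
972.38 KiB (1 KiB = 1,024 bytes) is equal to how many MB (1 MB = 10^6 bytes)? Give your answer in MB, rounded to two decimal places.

1.00 MB

972.38 KiB = 972.38 × 2^10 bytes = 995,717.12 bytes
1 MB = 1,000,000 bytes
995,717.12 / 1,000,000 = 1.00 MB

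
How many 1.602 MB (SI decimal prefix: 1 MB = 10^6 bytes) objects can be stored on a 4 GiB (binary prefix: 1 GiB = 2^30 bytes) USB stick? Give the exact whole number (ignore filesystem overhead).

2,681

Capacity: 4 GiB = 4,294,967,296 bytes
Per item: 1.602 MB = 1,602,000 bytes
⌊4,294,967,296 / 1,602,000⌋ = 2,681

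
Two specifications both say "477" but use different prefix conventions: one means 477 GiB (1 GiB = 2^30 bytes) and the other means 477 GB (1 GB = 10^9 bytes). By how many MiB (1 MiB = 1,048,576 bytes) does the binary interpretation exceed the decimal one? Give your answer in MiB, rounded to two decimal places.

33,545.35 MiB

477 GiB = 477 × 1,073,741,824 = 512,174,850,048 bytes
477 GB = 477 × 1,000,000,000 = 477,000,000,000 bytes
difference = 35,174,850,048 bytes
35,174,850,048 / 1,048,576 = 33,545.35 MiB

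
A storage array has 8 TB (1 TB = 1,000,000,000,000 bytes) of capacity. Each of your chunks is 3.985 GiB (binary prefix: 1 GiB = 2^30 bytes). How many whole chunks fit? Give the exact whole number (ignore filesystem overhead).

1,869

Capacity: 8 TB = 8,000,000,000,000 bytes
Per item: 3.985 GiB = 4,278,861,168.64 bytes
⌊8,000,000,000,000 / 4,278,861,168.64⌋ = 1,869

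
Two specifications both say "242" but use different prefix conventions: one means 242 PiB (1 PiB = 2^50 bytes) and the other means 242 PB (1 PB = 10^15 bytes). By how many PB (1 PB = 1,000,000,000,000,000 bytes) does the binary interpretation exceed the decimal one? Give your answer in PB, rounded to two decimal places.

30.47 PB

242 PiB = 242 × 1,125,899,906,842,624 = 272,467,777,455,915,008 bytes
242 PB = 242 × 1,000,000,000,000,000 = 242,000,000,000,000,000 bytes
difference = 30,467,777,455,915,008 bytes
30,467,777,455,915,008 / 1,000,000,000,000,000 = 30.47 PB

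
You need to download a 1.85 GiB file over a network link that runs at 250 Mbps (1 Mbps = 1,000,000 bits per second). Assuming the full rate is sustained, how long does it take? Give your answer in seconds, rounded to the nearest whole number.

64 seconds

1.85 GiB = 1,986,422,374.4 bytes = 15,891,378,995.2 bits
250 Mbps = 250,000,000 bits/s
time = 15,891,378,995.2 / 250,000,000 = 64 s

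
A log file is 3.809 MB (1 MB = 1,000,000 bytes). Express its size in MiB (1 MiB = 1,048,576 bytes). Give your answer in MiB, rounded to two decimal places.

3.809 MB = 3.809 × 10^6 bytes = 3,809,000 bytes
1 MiB = 1,048,576 bytes
3,809,000 / 1,048,576 = 3.63 MiB

3.63 MiB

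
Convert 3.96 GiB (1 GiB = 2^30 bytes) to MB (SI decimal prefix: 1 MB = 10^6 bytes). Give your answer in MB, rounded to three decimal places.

4,252.018 MB

3.96 GiB = 3.96 × 2^30 bytes = 4,252,017,623.04 bytes
1 MB = 10^6 bytes = 1,000,000 bytes
4,252,017,623.04 / 1,000,000 = 4,252.018 MB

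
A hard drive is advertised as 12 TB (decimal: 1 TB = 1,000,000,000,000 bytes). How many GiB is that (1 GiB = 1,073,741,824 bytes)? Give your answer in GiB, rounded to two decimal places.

11,175.87 GiB

12 TB = 12 × 10^12 bytes = 12,000,000,000,000 bytes
1 GiB = 2^30 bytes = 1,073,741,824 bytes
12,000,000,000,000 / 1,073,741,824 = 11,175.87 GiB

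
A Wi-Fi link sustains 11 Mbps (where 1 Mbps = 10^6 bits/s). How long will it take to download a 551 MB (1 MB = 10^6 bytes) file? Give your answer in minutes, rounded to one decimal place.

551 MB = 551,000,000 bytes = 4,408,000,000 bits
11 Mbps = 11,000,000 bits/s
time = 4,408,000,000 / 11,000,000 = 400.73 s
400.73 s / 60 = 6.7 minutes

6.7 minutes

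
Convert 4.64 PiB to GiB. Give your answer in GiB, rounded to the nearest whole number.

4.64 PiB = 4.64 × 2^50 bytes = 5,224,175,567,749,775.36 bytes
1 GiB = 1,073,741,824 bytes
5,224,175,567,749,775.36 / 1,073,741,824 = 4,865,393 GiB

4,865,393 GiB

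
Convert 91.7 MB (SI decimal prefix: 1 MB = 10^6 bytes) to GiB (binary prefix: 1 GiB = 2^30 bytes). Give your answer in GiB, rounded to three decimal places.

0.085 GiB

91.7 MB = 91.7 × 10^6 bytes = 91,700,000 bytes
1 GiB = 1,073,741,824 bytes
91,700,000 / 1,073,741,824 = 0.085 GiB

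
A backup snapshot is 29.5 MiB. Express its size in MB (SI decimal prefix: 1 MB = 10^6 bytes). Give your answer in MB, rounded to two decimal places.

30.93 MB

29.5 MiB × 1,048,576 bytes/MiB = 30,932,992 bytes
1 MB = 1,000,000 bytes
30,932,992 / 1,000,000 = 30.93 MB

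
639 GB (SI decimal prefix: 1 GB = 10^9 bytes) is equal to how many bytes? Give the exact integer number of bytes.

639,000,000,000 bytes

639 × 1,000,000,000 = 639,000,000,000 bytes  (1 GB = 10^9 bytes)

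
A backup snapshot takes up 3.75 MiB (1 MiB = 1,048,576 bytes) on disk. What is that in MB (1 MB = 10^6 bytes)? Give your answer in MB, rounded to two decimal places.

3.93 MB

3.75 MiB × 1,048,576 bytes/MiB = 3,932,160 bytes
1 MB = 10^6 bytes = 1,000,000 bytes
3,932,160 / 1,000,000 = 3.93 MB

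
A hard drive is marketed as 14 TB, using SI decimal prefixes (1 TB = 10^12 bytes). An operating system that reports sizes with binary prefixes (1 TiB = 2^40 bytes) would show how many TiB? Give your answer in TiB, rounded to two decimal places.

12.73 TiB

14 TB × 1,000,000,000,000 bytes/TB = 14,000,000,000,000 bytes
1 TiB = 2^40 bytes = 1,099,511,627,776 bytes
14,000,000,000,000 / 1,099,511,627,776 = 12.73 TiB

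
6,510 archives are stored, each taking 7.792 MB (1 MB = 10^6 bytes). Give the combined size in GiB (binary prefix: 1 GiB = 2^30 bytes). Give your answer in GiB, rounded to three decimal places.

Total = 6,510 × 7.792 MB = 50725.92 MB
= 50725.92 × 1,000,000 bytes = 50,725,920,000 bytes
1 GiB = 1,073,741,824 bytes
50,725,920,000 / 1,073,741,824 = 47.242 GiB

47.242 GiB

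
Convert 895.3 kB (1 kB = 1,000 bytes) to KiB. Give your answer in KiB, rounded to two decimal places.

895.3 kB = 895.3 × 10^3 bytes = 895,300 bytes
1 KiB = 2^10 bytes = 1,024 bytes
895,300 / 1,024 = 874.32 KiB

874.32 KiB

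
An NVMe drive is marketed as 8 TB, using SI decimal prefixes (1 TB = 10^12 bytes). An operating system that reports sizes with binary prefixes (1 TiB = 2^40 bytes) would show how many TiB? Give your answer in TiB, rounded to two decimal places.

7.28 TiB

8 TB = 8 × 10^12 bytes = 8,000,000,000,000 bytes
1 TiB = 2^40 bytes = 1,099,511,627,776 bytes
8,000,000,000,000 / 1,099,511,627,776 = 7.28 TiB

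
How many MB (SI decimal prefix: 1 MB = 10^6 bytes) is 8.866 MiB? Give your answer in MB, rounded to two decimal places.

9.30 MB

8.866 MiB = 8.866 × 2^20 bytes = 9,296,674.816 bytes
1 MB = 1,000,000 bytes
9,296,674.816 / 1,000,000 = 9.30 MB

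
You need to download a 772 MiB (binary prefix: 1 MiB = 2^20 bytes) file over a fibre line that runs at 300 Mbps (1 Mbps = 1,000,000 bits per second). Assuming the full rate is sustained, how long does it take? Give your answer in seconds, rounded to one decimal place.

772 MiB = 809,500,672 bytes = 6,476,005,376 bits
300 Mbps = 300,000,000 bits/s
time = 6,476,005,376 / 300,000,000 = 21.6 s

21.6 seconds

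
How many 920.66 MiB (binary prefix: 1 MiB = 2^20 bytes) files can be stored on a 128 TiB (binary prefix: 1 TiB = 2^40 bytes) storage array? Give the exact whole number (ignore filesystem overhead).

Capacity: 128 TiB = 140,737,488,355,328 bytes
Per item: 920.66 MiB = 965,381,980.16 bytes
⌊140,737,488,355,328 / 965,381,980.16⌋ = 145,784

145,784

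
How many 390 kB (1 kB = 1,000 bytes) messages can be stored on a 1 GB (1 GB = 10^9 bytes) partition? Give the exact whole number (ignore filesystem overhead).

Capacity: 1 GB = 1,000,000,000 bytes
Per item: 390 kB = 390,000 bytes
⌊1,000,000,000 / 390,000⌋ = 2,564

2,564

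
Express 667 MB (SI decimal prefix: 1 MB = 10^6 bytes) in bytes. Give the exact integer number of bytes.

667 × 1,000,000 = 667,000,000 bytes  (1 MB = 10^6 bytes)

667,000,000 bytes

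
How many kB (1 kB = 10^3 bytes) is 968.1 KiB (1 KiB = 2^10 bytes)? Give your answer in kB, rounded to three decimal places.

968.1 KiB × 1,024 bytes/KiB = 991,334.4 bytes
1 kB = 10^3 bytes = 1,000 bytes
991,334.4 / 1,000 = 991.334 kB

991.334 kB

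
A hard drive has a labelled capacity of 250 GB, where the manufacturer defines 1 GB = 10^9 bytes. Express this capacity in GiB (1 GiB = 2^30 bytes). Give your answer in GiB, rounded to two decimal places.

250 GB × 1,000,000,000 bytes/GB = 250,000,000,000 bytes
1 GiB = 2^30 bytes = 1,073,741,824 bytes
250,000,000,000 / 1,073,741,824 = 232.83 GiB

232.83 GiB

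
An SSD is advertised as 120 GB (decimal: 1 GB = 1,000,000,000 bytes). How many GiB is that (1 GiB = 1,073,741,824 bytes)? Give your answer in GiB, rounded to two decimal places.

111.76 GiB

120 GB × 1,000,000,000 bytes/GB = 120,000,000,000 bytes
1 GiB = 2^30 bytes = 1,073,741,824 bytes
120,000,000,000 / 1,073,741,824 = 111.76 GiB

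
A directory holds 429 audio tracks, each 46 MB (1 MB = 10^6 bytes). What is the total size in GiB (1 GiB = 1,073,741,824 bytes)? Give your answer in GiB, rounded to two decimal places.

18.38 GiB

Total = 429 × 46 MB = 19,734 MB
= 19,734 × 1,000,000 bytes = 19,734,000,000 bytes
1 GiB = 1,073,741,824 bytes
19,734,000,000 / 1,073,741,824 = 18.38 GiB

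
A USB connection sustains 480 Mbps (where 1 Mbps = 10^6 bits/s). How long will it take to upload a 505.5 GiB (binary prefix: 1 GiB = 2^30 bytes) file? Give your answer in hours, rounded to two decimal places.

2.51 hours

505.5 GiB = 542,776,492,032 bytes = 4,342,211,936,256 bits
480 Mbps = 480,000,000 bits/s
time = 4,342,211,936,256 / 480,000,000 = 9,046.2749 s
9,046.2749 s / 3600 = 2.51 hours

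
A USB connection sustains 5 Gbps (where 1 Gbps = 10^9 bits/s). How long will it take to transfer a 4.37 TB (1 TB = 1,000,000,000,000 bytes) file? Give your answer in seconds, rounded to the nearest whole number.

4.37 TB = 4,370,000,000,000 bytes = 34,960,000,000,000 bits
5 Gbps = 5,000,000,000 bits/s
time = 34,960,000,000,000 / 5,000,000,000 = 6,992 s

6,992 seconds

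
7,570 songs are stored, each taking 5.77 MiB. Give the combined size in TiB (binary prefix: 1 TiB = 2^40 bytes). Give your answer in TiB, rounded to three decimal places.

0.042 TiB

Total = 7,570 × 5.77 MiB = 43678.9 MiB
= 43678.9 × 1,048,576 bytes = 45,800,646,246.4 bytes
1 TiB = 1,099,511,627,776 bytes
45,800,646,246.4 / 1,099,511,627,776 = 0.042 TiB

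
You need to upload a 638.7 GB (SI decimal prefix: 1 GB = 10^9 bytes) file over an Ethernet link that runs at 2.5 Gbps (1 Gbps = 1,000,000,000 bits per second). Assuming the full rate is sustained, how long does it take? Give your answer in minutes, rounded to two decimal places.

34.06 minutes

638.7 GB = 638,700,000,000 bytes = 5,109,600,000,000 bits
2.5 Gbps = 2,500,000,000 bits/s
time = 5,109,600,000,000 / 2,500,000,000 = 2,043.840 s
2,043.840 s / 60 = 34.06 minutes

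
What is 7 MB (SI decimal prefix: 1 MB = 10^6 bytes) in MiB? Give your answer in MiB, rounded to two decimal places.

6.68 MiB

7 MB = 7 × 10^6 bytes = 7,000,000 bytes
1 MiB = 2^20 bytes = 1,048,576 bytes
7,000,000 / 1,048,576 = 6.68 MiB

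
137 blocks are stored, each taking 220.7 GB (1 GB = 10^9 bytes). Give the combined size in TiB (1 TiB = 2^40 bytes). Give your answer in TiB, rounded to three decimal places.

Total = 137 × 220.7 GB = 30235.9 GB
= 30235.9 × 1,000,000,000 bytes = 30,235,900,000,000 bytes
1 TiB = 1,099,511,627,776 bytes
30,235,900,000,000 / 1,099,511,627,776 = 27.499 TiB

27.499 TiB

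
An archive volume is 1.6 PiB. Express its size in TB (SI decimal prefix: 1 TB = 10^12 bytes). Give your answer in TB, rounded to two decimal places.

1,801.44 TB

1.6 PiB × 1,125,899,906,842,624 bytes/PiB = 1,801,439,850,948,198.4 bytes
1 TB = 1,000,000,000,000 bytes
1,801,439,850,948,198.4 / 1,000,000,000,000 = 1,801.44 TB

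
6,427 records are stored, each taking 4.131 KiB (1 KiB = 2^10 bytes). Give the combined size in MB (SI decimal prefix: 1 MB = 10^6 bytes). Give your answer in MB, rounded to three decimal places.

Total = 6,427 × 4.131 KiB = 26549.937 KiB
= 26549.937 × 1,024 bytes = 27,187,135.488 bytes
1 MB = 1,000,000 bytes
27,187,135.488 / 1,000,000 = 27.187 MB

27.187 MB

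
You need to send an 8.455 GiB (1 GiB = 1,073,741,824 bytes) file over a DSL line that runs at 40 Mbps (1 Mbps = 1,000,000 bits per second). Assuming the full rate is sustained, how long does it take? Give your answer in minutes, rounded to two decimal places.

30.26 minutes

8.455 GiB = 9,078,487,121.92 bytes = 72,627,896,975.36 bits
40 Mbps = 40,000,000 bits/s
time = 72,627,896,975.36 / 40,000,000 = 1,815.697 s
1,815.697 s / 60 = 30.26 minutes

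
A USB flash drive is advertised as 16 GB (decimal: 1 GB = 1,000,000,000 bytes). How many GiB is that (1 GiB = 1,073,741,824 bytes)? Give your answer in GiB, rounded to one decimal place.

16 GB = 16 × 10^9 bytes = 16,000,000,000 bytes
1 GiB = 1,073,741,824 bytes
16,000,000,000 / 1,073,741,824 = 14.9 GiB

14.9 GiB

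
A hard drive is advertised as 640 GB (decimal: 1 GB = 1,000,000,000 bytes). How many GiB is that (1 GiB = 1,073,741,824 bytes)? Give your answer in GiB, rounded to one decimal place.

640 GB = 640 × 10^9 bytes = 640,000,000,000 bytes
1 GiB = 1,073,741,824 bytes
640,000,000,000 / 1,073,741,824 = 596.0 GiB

596.0 GiB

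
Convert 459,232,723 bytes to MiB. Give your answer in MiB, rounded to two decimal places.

437.96 MiB

459,232,723 bytes given.
1 MiB = 2^20 bytes = 1,048,576 bytes
459,232,723 / 1,048,576 = 437.96 MiB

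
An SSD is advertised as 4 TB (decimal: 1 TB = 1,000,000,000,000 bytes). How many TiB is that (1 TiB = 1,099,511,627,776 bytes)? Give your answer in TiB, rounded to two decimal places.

4 TB = 4 × 10^12 bytes = 4,000,000,000,000 bytes
1 TiB = 2^40 bytes = 1,099,511,627,776 bytes
4,000,000,000,000 / 1,099,511,627,776 = 3.64 TiB

3.64 TiB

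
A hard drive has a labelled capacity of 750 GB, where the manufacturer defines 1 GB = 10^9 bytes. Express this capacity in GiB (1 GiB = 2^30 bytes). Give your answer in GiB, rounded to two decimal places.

698.49 GiB

750 GB = 750 × 10^9 bytes = 750,000,000,000 bytes
1 GiB = 1,073,741,824 bytes
750,000,000,000 / 1,073,741,824 = 698.49 GiB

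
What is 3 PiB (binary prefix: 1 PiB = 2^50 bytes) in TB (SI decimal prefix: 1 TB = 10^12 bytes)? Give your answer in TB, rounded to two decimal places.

3,377.70 TB

3 PiB = 3 × 2^50 bytes = 3,377,699,720,527,872 bytes
1 TB = 1,000,000,000,000 bytes
3,377,699,720,527,872 / 1,000,000,000,000 = 3,377.70 TB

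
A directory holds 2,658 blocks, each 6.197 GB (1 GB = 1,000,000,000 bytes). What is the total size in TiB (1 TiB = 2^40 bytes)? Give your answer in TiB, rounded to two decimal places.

Total = 2,658 × 6.197 GB = 16471.626 GB
= 16471.626 × 1,000,000,000 bytes = 16,471,626,000,000 bytes
1 TiB = 1,099,511,627,776 bytes
16,471,626,000,000 / 1,099,511,627,776 = 14.98 TiB

14.98 TiB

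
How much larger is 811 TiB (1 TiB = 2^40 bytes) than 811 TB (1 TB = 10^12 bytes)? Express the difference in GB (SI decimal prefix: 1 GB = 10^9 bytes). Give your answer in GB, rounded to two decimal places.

811 TiB = 811 × 1,099,511,627,776 = 891,703,930,126,336 bytes
811 TB = 811 × 1,000,000,000,000 = 811,000,000,000,000 bytes
difference = 80,703,930,126,336 bytes
80,703,930,126,336 / 1,000,000,000 = 80,703.93 GB

80,703.93 GB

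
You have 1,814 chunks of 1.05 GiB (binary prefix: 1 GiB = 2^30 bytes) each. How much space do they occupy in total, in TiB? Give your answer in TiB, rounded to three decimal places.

Total = 1,814 × 1.05 GiB = 1904.7 GiB
= 1904.7 × 1,073,741,824 bytes = 2,045,156,052,172.8 bytes
1 TiB = 1,099,511,627,776 bytes
2,045,156,052,172.8 / 1,099,511,627,776 = 1.860 TiB

1.860 TiB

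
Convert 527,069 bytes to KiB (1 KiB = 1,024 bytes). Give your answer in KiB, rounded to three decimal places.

527,069 bytes given.
1 KiB = 1,024 bytes
527,069 / 1,024 = 514.716 KiB

514.716 KiB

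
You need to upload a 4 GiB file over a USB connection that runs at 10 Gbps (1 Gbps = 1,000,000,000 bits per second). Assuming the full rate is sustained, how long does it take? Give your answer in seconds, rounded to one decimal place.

3.4 seconds

4 GiB = 4,294,967,296 bytes = 34,359,738,368 bits
10 Gbps = 10,000,000,000 bits/s
time = 34,359,738,368 / 10,000,000,000 = 3.4 s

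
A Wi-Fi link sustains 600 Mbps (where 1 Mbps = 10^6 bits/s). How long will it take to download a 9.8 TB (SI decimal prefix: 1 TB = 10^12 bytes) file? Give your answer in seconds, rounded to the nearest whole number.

9.8 TB = 9,800,000,000,000 bytes = 78,400,000,000,000 bits
600 Mbps = 600,000,000 bits/s
time = 78,400,000,000,000 / 600,000,000 = 130,667 s

130,667 seconds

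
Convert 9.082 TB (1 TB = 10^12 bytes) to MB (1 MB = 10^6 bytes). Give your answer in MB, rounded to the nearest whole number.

9,082,000 MB

9.082 TB × 1,000,000,000,000 bytes/TB = 9,082,000,000,000 bytes
1 MB = 1,000,000 bytes
9,082,000,000,000 / 1,000,000 = 9,082,000 MB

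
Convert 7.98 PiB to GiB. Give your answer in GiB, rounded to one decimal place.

8,367,636.5 GiB

7.98 PiB = 7.98 × 2^50 bytes = 8,984,681,256,604,139.52 bytes
1 GiB = 2^30 bytes = 1,073,741,824 bytes
8,984,681,256,604,139.52 / 1,073,741,824 = 8,367,636.5 GiB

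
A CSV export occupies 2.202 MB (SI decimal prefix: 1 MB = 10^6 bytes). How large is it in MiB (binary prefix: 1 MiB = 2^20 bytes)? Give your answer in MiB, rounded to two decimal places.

2.202 MB = 2.202 × 10^6 bytes = 2,202,000 bytes
1 MiB = 2^20 bytes = 1,048,576 bytes
2,202,000 / 1,048,576 = 2.10 MiB

2.10 MiB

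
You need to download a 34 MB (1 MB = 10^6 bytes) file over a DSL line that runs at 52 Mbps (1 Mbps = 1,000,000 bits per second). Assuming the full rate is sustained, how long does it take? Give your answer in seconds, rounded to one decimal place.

5.2 seconds

34 MB = 34,000,000 bytes = 272,000,000 bits
52 Mbps = 52,000,000 bits/s
time = 272,000,000 / 52,000,000 = 5.2 s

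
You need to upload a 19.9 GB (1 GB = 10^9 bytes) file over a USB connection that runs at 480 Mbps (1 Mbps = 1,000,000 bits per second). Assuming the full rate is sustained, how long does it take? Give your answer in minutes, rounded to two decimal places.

19.9 GB = 19,900,000,000 bytes = 159,200,000,000 bits
480 Mbps = 480,000,000 bits/s
time = 159,200,000,000 / 480,000,000 = 331.667 s
331.667 s / 60 = 5.53 minutes

5.53 minutes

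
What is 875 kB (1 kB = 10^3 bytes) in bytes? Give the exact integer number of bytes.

875,000 bytes

875 × 1,000 = 875,000 bytes  (1 kB = 10^3 bytes)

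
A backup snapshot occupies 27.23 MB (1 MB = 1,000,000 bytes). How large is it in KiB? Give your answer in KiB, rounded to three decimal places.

27.23 MB × 1,000,000 bytes/MB = 27,230,000 bytes
1 KiB = 1,024 bytes
27,230,000 / 1,024 = 26,591.797 KiB

26,591.797 KiB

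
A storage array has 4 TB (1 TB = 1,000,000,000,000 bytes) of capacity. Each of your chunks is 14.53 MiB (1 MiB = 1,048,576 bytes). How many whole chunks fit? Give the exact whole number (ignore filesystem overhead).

Capacity: 4 TB = 4,000,000,000,000 bytes
Per item: 14.53 MiB = 15,235,809.28 bytes
⌊4,000,000,000,000 / 15,235,809.28⌋ = 262,539

262,539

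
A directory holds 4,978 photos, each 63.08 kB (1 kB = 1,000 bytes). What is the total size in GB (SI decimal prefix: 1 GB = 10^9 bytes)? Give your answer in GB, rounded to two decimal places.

Total = 4,978 × 63.08 kB = 314012.24 kB
= 314012.24 × 1,000 bytes = 314,012,240 bytes
1 GB = 1,000,000,000 bytes
314,012,240 / 1,000,000,000 = 0.31 GB

0.31 GB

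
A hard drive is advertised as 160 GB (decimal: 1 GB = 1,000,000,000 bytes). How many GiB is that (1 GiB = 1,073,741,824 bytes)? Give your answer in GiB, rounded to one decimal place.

149.0 GiB

160 GB = 160 × 10^9 bytes = 160,000,000,000 bytes
1 GiB = 2^30 bytes = 1,073,741,824 bytes
160,000,000,000 / 1,073,741,824 = 149.0 GiB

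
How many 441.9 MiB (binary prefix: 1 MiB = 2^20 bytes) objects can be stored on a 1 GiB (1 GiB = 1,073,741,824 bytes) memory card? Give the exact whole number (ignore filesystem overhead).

Capacity: 1 GiB = 1,073,741,824 bytes
Per item: 441.9 MiB = 463,365,734.4 bytes
⌊1,073,741,824 / 463,365,734.4⌋ = 2

2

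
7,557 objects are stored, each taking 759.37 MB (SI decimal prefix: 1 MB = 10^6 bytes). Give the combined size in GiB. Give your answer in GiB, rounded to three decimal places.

5,344.450 GiB

Total = 7,557 × 759.37 MB = 5738559.09 MB
= 5738559.09 × 1,000,000 bytes = 5,738,559,090,000 bytes
1 GiB = 1,073,741,824 bytes
5,738,559,090,000 / 1,073,741,824 = 5,344.450 GiB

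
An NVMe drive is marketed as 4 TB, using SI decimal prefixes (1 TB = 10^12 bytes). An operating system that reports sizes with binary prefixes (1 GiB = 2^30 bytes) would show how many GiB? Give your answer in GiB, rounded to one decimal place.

3,725.3 GiB

4 TB × 1,000,000,000,000 bytes/TB = 4,000,000,000,000 bytes
1 GiB = 1,073,741,824 bytes
4,000,000,000,000 / 1,073,741,824 = 3,725.3 GiB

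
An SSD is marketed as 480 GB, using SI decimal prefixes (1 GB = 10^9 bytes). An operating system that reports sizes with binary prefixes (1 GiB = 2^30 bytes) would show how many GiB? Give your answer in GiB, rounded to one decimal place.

447.0 GiB

480 GB × 1,000,000,000 bytes/GB = 480,000,000,000 bytes
1 GiB = 1,073,741,824 bytes
480,000,000,000 / 1,073,741,824 = 447.0 GiB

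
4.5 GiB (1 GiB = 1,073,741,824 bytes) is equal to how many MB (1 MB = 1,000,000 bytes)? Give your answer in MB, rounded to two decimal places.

4,831.84 MB

4.5 GiB × 1,073,741,824 bytes/GiB = 4,831,838,208 bytes
1 MB = 1,000,000 bytes
4,831,838,208 / 1,000,000 = 4,831.84 MB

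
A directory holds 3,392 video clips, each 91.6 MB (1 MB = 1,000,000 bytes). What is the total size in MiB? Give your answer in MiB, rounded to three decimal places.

Total = 3,392 × 91.6 MB = 310707.2 MB
= 310707.2 × 1,000,000 bytes = 310,707,200,000 bytes
1 MiB = 1,048,576 bytes
310,707,200,000 / 1,048,576 = 296,313.477 MiB

296,313.477 MiB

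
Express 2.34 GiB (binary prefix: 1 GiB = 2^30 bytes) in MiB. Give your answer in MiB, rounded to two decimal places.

2,396.16 MiB

2.34 GiB × 1,073,741,824 bytes/GiB = 2,512,555,868.16 bytes
1 MiB = 1,048,576 bytes
2,512,555,868.16 / 1,048,576 = 2,396.16 MiB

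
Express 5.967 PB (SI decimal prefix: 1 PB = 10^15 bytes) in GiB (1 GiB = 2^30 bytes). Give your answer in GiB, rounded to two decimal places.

5,557,201.80 GiB

5.967 PB × 1,000,000,000,000,000 bytes/PB = 5,967,000,000,000,000 bytes
1 GiB = 1,073,741,824 bytes
5,967,000,000,000,000 / 1,073,741,824 = 5,557,201.80 GiB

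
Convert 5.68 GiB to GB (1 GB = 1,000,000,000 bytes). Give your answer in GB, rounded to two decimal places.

6.10 GB

5.68 GiB × 1,073,741,824 bytes/GiB = 6,098,853,560.32 bytes
1 GB = 10^9 bytes = 1,000,000,000 bytes
6,098,853,560.32 / 1,000,000,000 = 6.10 GB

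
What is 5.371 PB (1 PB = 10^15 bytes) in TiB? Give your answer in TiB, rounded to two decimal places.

5.371 PB × 1,000,000,000,000,000 bytes/PB = 5,371,000,000,000,000 bytes
1 TiB = 1,099,511,627,776 bytes
5,371,000,000,000,000 / 1,099,511,627,776 = 4,884.90 TiB

4,884.90 TiB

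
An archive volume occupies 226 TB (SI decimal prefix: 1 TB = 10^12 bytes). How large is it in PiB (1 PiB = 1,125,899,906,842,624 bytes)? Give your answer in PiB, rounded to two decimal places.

226 TB = 226 × 10^12 bytes = 226,000,000,000,000 bytes
1 PiB = 2^50 bytes = 1,125,899,906,842,624 bytes
226,000,000,000,000 / 1,125,899,906,842,624 = 0.20 PiB

0.20 PiB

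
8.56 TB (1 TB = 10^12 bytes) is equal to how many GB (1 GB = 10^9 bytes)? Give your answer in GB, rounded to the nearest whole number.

8,560 GB

8.56 TB = 8.56 × 10^12 bytes = 8,560,000,000,000 bytes
1 GB = 10^9 bytes = 1,000,000,000 bytes
8,560,000,000,000 / 1,000,000,000 = 8,560 GB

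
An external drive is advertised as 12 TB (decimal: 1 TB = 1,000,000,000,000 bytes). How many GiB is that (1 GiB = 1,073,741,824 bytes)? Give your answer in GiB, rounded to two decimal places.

12 TB = 12 × 10^12 bytes = 12,000,000,000,000 bytes
1 GiB = 2^30 bytes = 1,073,741,824 bytes
12,000,000,000,000 / 1,073,741,824 = 11,175.87 GiB

11,175.87 GiB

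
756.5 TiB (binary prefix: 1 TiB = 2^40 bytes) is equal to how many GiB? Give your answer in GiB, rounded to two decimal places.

756.5 TiB = 756.5 × 2^40 bytes = 831,780,546,412,544 bytes
1 GiB = 2^30 bytes = 1,073,741,824 bytes
831,780,546,412,544 / 1,073,741,824 = 774,656.00 GiB

774,656.00 GiB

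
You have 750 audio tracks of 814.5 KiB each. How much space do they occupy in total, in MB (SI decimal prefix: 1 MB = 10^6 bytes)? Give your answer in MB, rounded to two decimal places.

625.54 MB

Total = 750 × 814.5 KiB = 610,875 KiB
= 610,875 × 1,024 bytes = 625,536,000 bytes
1 MB = 1,000,000 bytes
625,536,000 / 1,000,000 = 625.54 MB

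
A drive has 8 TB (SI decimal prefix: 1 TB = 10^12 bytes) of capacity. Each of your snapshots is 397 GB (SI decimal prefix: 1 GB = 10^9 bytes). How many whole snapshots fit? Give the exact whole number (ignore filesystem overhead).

Capacity: 8 TB = 8,000,000,000,000 bytes
Per item: 397 GB = 397,000,000,000 bytes
⌊8,000,000,000,000 / 397,000,000,000⌋ = 20

20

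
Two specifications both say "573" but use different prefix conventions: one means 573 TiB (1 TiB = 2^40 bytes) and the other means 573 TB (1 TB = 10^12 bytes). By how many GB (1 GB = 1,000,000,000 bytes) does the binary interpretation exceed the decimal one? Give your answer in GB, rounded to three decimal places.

57,020.163 GB

573 TiB = 573 × 1,099,511,627,776 = 630,020,162,715,648 bytes
573 TB = 573 × 1,000,000,000,000 = 573,000,000,000,000 bytes
difference = 57,020,162,715,648 bytes
57,020,162,715,648 / 1,000,000,000 = 57,020.163 GB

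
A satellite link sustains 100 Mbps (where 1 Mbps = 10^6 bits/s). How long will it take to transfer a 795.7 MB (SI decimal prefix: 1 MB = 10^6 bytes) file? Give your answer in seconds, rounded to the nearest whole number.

795.7 MB = 795,700,000 bytes = 6,365,600,000 bits
100 Mbps = 100,000,000 bits/s
time = 6,365,600,000 / 100,000,000 = 64 s

64 seconds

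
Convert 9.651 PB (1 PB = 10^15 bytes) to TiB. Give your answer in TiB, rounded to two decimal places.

9.651 PB = 9.651 × 10^15 bytes = 9,651,000,000,000,000 bytes
1 TiB = 1,099,511,627,776 bytes
9,651,000,000,000,000 / 1,099,511,627,776 = 8,777.53 TiB

8,777.53 TiB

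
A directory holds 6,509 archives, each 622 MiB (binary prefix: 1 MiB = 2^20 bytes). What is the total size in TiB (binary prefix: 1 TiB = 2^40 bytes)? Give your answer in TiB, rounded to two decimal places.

Total = 6,509 × 622 MiB = 4,048,598 MiB
= 4,048,598 × 1,048,576 bytes = 4,245,262,696,448 bytes
1 TiB = 1,099,511,627,776 bytes
4,245,262,696,448 / 1,099,511,627,776 = 3.86 TiB

3.86 TiB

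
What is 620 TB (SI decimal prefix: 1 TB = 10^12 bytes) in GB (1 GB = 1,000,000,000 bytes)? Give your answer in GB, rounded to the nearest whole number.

620 TB × 1,000,000,000,000 bytes/TB = 620,000,000,000,000 bytes
1 GB = 10^9 bytes = 1,000,000,000 bytes
620,000,000,000,000 / 1,000,000,000 = 620,000 GB

620,000 GB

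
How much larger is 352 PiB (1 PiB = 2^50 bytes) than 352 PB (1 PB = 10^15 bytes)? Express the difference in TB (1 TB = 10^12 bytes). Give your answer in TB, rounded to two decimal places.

352 PiB = 352 × 1,125,899,906,842,624 = 396,316,767,208,603,648 bytes
352 PB = 352 × 1,000,000,000,000,000 = 352,000,000,000,000,000 bytes
difference = 44,316,767,208,603,648 bytes
44,316,767,208,603,648 / 1,000,000,000,000 = 44,316.77 TB

44,316.77 TB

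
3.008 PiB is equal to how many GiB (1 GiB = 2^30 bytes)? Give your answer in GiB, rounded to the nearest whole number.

3.008 PiB = 3.008 × 2^50 bytes = 3,386,706,919,782,612.992 bytes
1 GiB = 2^30 bytes = 1,073,741,824 bytes
3,386,706,919,782,612.992 / 1,073,741,824 = 3,154,117 GiB

3,154,117 GiB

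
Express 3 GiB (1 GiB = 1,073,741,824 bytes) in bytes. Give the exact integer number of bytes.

3,221,225,472 bytes

3 × 1,073,741,824 = 3,221,225,472 bytes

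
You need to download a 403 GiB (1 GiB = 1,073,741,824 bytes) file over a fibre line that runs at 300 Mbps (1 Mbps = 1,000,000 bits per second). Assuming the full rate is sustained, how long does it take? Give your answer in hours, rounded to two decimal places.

403 GiB = 432,717,955,072 bytes = 3,461,743,640,576 bits
300 Mbps = 300,000,000 bits/s
time = 3,461,743,640,576 / 300,000,000 = 11,539.1455 s
11,539.1455 s / 3600 = 3.21 hours

3.21 hours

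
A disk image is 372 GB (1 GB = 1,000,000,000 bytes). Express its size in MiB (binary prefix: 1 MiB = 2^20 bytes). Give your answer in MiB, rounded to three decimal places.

354,766.846 MiB

372 GB = 372 × 10^9 bytes = 372,000,000,000 bytes
1 MiB = 1,048,576 bytes
372,000,000,000 / 1,048,576 = 354,766.846 MiB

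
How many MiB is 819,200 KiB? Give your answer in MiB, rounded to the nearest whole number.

819,200 KiB × 1,024 bytes/KiB = 838,860,800 bytes
1 MiB = 2^20 bytes = 1,048,576 bytes
838,860,800 / 1,048,576 = 800 MiB

800 MiB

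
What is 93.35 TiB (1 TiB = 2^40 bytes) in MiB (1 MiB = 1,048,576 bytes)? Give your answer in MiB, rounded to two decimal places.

97,884,569.60 MiB

93.35 TiB = 93.35 × 2^40 bytes = 102,639,410,452,889.6 bytes
1 MiB = 2^20 bytes = 1,048,576 bytes
102,639,410,452,889.6 / 1,048,576 = 97,884,569.60 MiB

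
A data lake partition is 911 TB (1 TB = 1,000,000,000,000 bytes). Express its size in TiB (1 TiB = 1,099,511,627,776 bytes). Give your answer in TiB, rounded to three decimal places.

911 TB = 911 × 10^12 bytes = 911,000,000,000,000 bytes
1 TiB = 2^40 bytes = 1,099,511,627,776 bytes
911,000,000,000,000 / 1,099,511,627,776 = 828.550 TiB

828.550 TiB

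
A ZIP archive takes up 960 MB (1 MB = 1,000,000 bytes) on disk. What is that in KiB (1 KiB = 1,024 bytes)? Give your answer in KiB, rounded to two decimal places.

937,500.00 KiB

960 MB × 1,000,000 bytes/MB = 960,000,000 bytes
1 KiB = 2^10 bytes = 1,024 bytes
960,000,000 / 1,024 = 937,500.00 KiB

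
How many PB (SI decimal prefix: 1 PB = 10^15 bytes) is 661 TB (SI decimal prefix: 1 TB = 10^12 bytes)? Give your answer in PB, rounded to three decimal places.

0.661 PB

661 TB = 661 × 10^12 bytes = 661,000,000,000,000 bytes
1 PB = 1,000,000,000,000,000 bytes
661,000,000,000,000 / 1,000,000,000,000,000 = 0.661 PB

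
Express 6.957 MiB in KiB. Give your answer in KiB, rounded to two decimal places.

6.957 MiB × 1,048,576 bytes/MiB = 7,294,943.232 bytes
1 KiB = 2^10 bytes = 1,024 bytes
7,294,943.232 / 1,024 = 7,123.97 KiB

7,123.97 KiB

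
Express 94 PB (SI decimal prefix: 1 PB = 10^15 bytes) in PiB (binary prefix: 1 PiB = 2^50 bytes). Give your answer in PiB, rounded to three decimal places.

94 PB × 1,000,000,000,000,000 bytes/PB = 94,000,000,000,000,000 bytes
1 PiB = 1,125,899,906,842,624 bytes
94,000,000,000,000,000 / 1,125,899,906,842,624 = 83.489 PiB

83.489 PiB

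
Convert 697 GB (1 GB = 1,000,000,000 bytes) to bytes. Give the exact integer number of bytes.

697 × 1,000,000,000 = 697,000,000,000 bytes  (1 GB = 10^9 bytes)

697,000,000,000 bytes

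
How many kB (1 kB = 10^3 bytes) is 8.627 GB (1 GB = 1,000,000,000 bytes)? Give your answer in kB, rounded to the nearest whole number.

8.627 GB = 8.627 × 10^9 bytes = 8,627,000,000 bytes
1 kB = 1,000 bytes
8,627,000,000 / 1,000 = 8,627,000 kB

8,627,000 kB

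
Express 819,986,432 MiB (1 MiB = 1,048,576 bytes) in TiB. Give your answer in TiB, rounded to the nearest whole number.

819,986,432 MiB × 1,048,576 bytes/MiB = 859,818,092,920,832 bytes
1 TiB = 2^40 bytes = 1,099,511,627,776 bytes
859,818,092,920,832 / 1,099,511,627,776 = 782 TiB

782 TiB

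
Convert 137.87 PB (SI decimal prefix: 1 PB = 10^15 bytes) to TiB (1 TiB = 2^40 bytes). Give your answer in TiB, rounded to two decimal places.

125,392.03 TiB

137.87 PB × 1,000,000,000,000,000 bytes/PB = 137,870,000,000,000,000 bytes
1 TiB = 2^40 bytes = 1,099,511,627,776 bytes
137,870,000,000,000,000 / 1,099,511,627,776 = 125,392.03 TiB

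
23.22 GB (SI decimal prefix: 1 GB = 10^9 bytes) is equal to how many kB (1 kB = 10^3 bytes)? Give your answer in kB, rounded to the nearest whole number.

23.22 GB = 23.22 × 10^9 bytes = 23,220,000,000 bytes
1 kB = 10^3 bytes = 1,000 bytes
23,220,000,000 / 1,000 = 23,220,000 kB

23,220,000 kB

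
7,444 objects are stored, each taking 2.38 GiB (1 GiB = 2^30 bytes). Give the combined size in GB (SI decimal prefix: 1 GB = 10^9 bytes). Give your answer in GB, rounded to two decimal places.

19,023.18 GB

Total = 7,444 × 2.38 GiB = 17716.72 GiB
= 17716.72 × 1,073,741,824 bytes = 19,023,183,248,097.28 bytes
1 GB = 1,000,000,000 bytes
19,023,183,248,097.28 / 1,000,000,000 = 19,023.18 GB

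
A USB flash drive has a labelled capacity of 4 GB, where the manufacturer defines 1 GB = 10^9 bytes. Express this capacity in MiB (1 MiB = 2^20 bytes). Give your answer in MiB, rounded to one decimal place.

3,814.7 MiB

4 GB = 4 × 10^9 bytes = 4,000,000,000 bytes
1 MiB = 1,048,576 bytes
4,000,000,000 / 1,048,576 = 3,814.7 MiB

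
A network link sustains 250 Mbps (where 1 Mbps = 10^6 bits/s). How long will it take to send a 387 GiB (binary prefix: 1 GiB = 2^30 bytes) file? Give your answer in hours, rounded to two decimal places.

387 GiB = 415,538,085,888 bytes = 3,324,304,687,104 bits
250 Mbps = 250,000,000 bits/s
time = 3,324,304,687,104 / 250,000,000 = 13,297.2187 s
13,297.2187 s / 3600 = 3.69 hours

3.69 hours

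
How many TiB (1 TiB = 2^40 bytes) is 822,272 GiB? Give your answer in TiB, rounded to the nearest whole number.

822,272 GiB = 822,272 × 2^30 bytes = 882,907,837,104,128 bytes
1 TiB = 1,099,511,627,776 bytes
882,907,837,104,128 / 1,099,511,627,776 = 803 TiB

803 TiB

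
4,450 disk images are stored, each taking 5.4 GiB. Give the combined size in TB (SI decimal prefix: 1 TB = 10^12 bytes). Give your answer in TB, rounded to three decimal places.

25.802 TB

Total = 4,450 × 5.4 GiB = 24,030 GiB
= 24,030 × 1,073,741,824 bytes = 25,802,016,030,720 bytes
1 TB = 1,000,000,000,000 bytes
25,802,016,030,720 / 1,000,000,000,000 = 25.802 TB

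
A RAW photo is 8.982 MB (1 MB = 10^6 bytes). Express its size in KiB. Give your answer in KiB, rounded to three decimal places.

8,771.484 KiB

8.982 MB × 1,000,000 bytes/MB = 8,982,000 bytes
1 KiB = 2^10 bytes = 1,024 bytes
8,982,000 / 1,024 = 8,771.484 KiB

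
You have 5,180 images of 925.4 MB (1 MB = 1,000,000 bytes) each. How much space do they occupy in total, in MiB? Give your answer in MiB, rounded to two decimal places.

Total = 5,180 × 925.4 MB = 4,793,572 MB
= 4,793,572 × 1,000,000 bytes = 4,793,572,000,000 bytes
1 MiB = 1,048,576 bytes
4,793,572,000,000 / 1,048,576 = 4,571,506.50 MiB

4,571,506.50 MiB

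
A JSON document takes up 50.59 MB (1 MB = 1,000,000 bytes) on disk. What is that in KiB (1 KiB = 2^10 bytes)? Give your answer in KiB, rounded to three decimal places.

49,404.297 KiB

50.59 MB = 50.59 × 10^6 bytes = 50,590,000 bytes
1 KiB = 2^10 bytes = 1,024 bytes
50,590,000 / 1,024 = 49,404.297 KiB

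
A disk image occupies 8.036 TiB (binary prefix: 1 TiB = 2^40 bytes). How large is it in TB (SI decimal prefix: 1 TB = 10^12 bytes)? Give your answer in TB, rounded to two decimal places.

8.036 TiB × 1,099,511,627,776 bytes/TiB = 8,835,675,440,807.936 bytes
1 TB = 10^12 bytes = 1,000,000,000,000 bytes
8,835,675,440,807.936 / 1,000,000,000,000 = 8.84 TB

8.84 TB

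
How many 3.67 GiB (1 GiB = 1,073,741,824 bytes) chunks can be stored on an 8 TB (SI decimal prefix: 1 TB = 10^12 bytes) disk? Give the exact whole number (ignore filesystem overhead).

2,030

Capacity: 8 TB = 8,000,000,000,000 bytes
Per item: 3.67 GiB = 3,940,632,494.08 bytes
⌊8,000,000,000,000 / 3,940,632,494.08⌋ = 2,030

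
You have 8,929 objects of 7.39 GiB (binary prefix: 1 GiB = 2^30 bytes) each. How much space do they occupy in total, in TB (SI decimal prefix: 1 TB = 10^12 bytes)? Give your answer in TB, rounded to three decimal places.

70.851 TB

Total = 8,929 × 7.39 GiB = 65985.31 GiB
= 65985.31 × 1,073,741,824 bytes = 70,851,187,116,605.44 bytes
1 TB = 1,000,000,000,000 bytes
70,851,187,116,605.44 / 1,000,000,000,000 = 70.851 TB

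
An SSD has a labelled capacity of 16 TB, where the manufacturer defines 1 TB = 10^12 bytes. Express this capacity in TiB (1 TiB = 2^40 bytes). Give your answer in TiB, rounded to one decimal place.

16 TB = 16 × 10^12 bytes = 16,000,000,000,000 bytes
1 TiB = 1,099,511,627,776 bytes
16,000,000,000,000 / 1,099,511,627,776 = 14.6 TiB

14.6 TiB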